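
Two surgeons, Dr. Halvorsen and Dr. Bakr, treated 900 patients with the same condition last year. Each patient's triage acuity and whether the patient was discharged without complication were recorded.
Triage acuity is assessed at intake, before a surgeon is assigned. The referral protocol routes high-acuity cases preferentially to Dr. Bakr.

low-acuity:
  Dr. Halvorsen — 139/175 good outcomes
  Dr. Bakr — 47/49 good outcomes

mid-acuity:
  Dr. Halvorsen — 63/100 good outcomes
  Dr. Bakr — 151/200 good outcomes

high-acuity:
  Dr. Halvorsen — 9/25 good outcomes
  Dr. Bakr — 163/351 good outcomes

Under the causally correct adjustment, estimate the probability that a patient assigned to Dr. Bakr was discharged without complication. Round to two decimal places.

Within every triage acuity level Dr. Bakr has the higher rate, yet pooled Dr. Halvorsen does — Simpson's reversal.
Triage acuity differs across surgeons for reasons unrelated to any effect of the surgeon itself, and it separately predicts the outcome — a classic confounder. We must compare within triage acuity levels.
Standardising Dr. Bakr to the population triage acuity mix: 0.249·47/49 + 0.333·151/200 + 0.418·163/351 = 0.684.

0.68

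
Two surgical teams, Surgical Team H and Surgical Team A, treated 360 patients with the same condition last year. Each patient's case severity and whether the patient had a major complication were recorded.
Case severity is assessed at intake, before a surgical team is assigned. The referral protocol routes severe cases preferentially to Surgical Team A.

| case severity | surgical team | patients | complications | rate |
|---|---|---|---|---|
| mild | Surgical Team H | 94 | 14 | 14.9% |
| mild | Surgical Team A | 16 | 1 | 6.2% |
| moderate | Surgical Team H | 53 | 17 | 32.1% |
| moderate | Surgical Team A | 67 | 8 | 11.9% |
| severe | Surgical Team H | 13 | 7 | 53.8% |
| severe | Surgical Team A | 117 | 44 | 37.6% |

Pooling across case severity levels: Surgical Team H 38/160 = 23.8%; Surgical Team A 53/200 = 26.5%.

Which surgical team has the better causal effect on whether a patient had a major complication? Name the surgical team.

The stratified and pooled comparisons disagree (Surgical Team A wins within each case severity; Surgical Team H wins overall), so the answer turns on the causal role of case severity.
The imbalance in case severity arose from how patients were allocated, not from anything the surgical team did; and case severity independently affects the outcome. The pooled gap is confounded — condition on case severity.
Within each level — mild: 14.9% vs 6.2%; moderate: 32.1% vs 11.9%; severe: 53.8% vs 37.6% — Surgical Team A is lower every time.

Surgical Team A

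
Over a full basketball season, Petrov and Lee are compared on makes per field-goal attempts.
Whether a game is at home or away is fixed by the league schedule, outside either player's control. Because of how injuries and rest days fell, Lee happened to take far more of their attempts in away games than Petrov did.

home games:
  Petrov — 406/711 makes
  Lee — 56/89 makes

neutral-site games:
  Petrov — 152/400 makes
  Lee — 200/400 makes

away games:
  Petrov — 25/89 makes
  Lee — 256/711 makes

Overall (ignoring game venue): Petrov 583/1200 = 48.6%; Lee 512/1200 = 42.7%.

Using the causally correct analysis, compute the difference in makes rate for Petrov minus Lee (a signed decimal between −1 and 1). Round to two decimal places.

-0.09

Within every game venue level Lee has the higher rate, yet pooled Petrov does — Simpson's reversal.
Game venue differs across players for reasons unrelated to any effect of the player itself, and it separately predicts the outcome — a classic confounder. We must compare within game venue levels.
Adjusting over the population distribution of game venue: 0.333·(0.571−0.629) + 0.333·(0.380−0.500) + 0.333·(0.281−0.360) = -0.086.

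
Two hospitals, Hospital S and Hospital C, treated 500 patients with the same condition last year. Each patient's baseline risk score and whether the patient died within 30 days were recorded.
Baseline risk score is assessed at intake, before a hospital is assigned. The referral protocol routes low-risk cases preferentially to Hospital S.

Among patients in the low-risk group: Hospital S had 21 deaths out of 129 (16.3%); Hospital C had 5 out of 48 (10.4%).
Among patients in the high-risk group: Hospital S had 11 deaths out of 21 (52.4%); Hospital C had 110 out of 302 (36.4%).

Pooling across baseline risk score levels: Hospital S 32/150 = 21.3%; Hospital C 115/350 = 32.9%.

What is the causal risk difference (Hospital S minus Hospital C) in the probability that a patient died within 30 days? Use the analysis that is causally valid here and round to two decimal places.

+0.12

The baseline risk score-specific comparison favours Hospital C throughout, but the pooled figures favour Hospital S. The question is whether to condition on baseline risk score.
The imbalance in baseline risk score arose from how patients were allocated, not from anything the hospital did; and baseline risk score independently affects the outcome. The pooled gap is confounded — condition on baseline risk score.
Adjusting over the population distribution of baseline risk score: 0.354·(0.163−0.104) + 0.646·(0.524−0.364) = +0.124.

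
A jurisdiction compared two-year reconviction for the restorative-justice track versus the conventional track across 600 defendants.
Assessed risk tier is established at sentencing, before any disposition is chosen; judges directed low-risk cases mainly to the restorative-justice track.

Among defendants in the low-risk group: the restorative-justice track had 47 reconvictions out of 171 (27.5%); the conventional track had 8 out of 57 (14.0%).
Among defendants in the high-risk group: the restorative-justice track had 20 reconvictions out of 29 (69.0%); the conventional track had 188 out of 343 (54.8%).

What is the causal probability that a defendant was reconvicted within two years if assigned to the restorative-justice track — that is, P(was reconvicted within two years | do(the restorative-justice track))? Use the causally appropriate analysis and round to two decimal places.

Within every assessed risk tier level the conventional track has the lower rate, yet pooled the restorative-justice track does — Simpson's reversal.
Nothing the disposition does changes assessed risk tier; the imbalance is an allocation artefact. With assessed risk tier also predicting the outcome, the pooled figure is confounded, and the within-stratum comparison is the causal one.
Standardising the restorative-justice track to the population assessed risk tier mix: 0.380·47/171 + 0.620·20/29 = 0.532.

0.53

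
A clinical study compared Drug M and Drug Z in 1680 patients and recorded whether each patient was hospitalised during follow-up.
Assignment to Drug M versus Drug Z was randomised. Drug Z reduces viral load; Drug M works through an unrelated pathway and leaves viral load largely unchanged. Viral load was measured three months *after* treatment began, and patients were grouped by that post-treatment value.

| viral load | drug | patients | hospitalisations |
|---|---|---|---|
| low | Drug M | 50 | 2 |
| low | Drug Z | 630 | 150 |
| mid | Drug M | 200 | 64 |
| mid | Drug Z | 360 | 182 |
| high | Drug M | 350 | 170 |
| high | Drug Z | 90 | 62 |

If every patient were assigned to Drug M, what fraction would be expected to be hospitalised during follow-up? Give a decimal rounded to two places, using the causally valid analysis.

Within every viral load level Drug M has the lower rate, yet pooled Drug Z does — Simpson's reversal.
Viral load here is a post-treatment variable shaped by the drug; conditioning on it would introduce bias rather than remove it. The overall comparison is the causal one.
So P(outcome | do(Drug M)) is just the pooled rate for Drug M: 236/600 = 0.393.

0.39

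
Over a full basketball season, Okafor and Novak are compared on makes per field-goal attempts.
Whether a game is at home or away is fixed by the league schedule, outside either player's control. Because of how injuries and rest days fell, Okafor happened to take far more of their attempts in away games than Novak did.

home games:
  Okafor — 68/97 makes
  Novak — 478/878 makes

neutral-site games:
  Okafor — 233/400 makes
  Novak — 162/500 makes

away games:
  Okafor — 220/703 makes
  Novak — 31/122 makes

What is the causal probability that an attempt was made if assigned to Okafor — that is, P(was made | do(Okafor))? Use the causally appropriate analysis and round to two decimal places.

The imbalance in game venue arose from how field-goal attempts were allocated, not from anything the player did; and game venue independently affects the outcome. The pooled gap is confounded — condition on game venue.
Standardising Okafor to the population game venue mix: 0.361·68/97 + 0.333·233/400 + 0.306·220/703 = 0.543.

0.54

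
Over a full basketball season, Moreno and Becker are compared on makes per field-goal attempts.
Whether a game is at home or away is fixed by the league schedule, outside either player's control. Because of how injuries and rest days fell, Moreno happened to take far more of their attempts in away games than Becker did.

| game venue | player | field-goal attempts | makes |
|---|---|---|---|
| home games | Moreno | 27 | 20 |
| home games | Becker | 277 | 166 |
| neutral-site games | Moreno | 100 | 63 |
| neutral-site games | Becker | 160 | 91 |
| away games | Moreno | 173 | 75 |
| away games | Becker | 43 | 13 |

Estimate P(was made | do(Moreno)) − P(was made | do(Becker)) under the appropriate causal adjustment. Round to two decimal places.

+0.11

The stratified and pooled comparisons disagree (Moreno wins within each game venue; Becker wins overall), so the answer turns on the causal role of game venue.
Game venue is set before the player has any effect — it is not caused by the player — and it independently drives the outcome. That makes it a confounder, so the causal comparison is within game venue levels.
Adjusting over the population distribution of game venue: 0.390·(0.741−0.599) + 0.333·(0.630−0.569) + 0.277·(0.434−0.302) = +0.112.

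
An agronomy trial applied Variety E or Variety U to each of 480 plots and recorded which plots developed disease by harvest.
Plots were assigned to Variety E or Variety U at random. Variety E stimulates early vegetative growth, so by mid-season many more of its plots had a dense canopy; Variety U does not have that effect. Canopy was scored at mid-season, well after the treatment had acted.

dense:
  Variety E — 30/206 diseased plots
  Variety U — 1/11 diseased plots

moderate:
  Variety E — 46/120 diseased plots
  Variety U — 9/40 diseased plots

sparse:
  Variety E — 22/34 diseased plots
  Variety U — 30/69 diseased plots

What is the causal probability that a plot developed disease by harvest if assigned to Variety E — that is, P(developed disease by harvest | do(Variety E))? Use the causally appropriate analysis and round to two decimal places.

Because the variety influences mid-season canopy, mid-season canopy is a post-treatment mediator, not a confounder. Stratifying on it would bias the estimate; the causal effect is the crude pooled difference.
So P(outcome | do(Variety E)) is just the pooled rate for Variety E: 98/360 = 0.272.

0.27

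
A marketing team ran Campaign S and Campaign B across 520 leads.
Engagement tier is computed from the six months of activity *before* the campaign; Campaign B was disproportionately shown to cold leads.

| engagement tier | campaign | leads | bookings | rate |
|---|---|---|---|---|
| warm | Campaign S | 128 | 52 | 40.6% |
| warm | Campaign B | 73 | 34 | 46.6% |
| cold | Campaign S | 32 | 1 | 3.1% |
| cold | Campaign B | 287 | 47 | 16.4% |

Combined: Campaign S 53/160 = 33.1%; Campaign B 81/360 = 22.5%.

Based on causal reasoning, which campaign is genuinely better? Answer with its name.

Campaign B

The engagement tier-specific comparison favours Campaign B throughout, but the pooled figures favour Campaign S. The question is whether to condition on engagement tier.
The imbalance in engagement tier arose from how leads were allocated, not from anything the campaign did; and engagement tier independently affects the outcome. The pooled gap is confounded — condition on engagement tier.
Within each level — warm: 40.6% vs 46.6%; cold: 3.1% vs 16.4% — Campaign B is higher every time.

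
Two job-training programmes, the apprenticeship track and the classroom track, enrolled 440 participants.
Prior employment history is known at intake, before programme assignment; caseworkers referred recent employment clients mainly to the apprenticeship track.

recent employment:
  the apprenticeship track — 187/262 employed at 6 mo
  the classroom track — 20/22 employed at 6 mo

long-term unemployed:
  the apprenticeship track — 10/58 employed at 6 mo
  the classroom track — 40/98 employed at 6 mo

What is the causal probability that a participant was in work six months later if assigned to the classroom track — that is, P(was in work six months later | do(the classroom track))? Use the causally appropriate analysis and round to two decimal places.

The stratified and pooled comparisons disagree (the classroom track wins within each prior employment history; the apprenticeship track wins overall), so the answer turns on the causal role of prior employment history.
The imbalance in prior employment history arose from how participants were allocated, not from anything the programme did; and prior employment history independently affects the outcome. The pooled gap is confounded — condition on prior employment history.
Standardising the classroom track to the population prior employment history mix: 0.645·20/22 + 0.355·40/98 = 0.731.

0.73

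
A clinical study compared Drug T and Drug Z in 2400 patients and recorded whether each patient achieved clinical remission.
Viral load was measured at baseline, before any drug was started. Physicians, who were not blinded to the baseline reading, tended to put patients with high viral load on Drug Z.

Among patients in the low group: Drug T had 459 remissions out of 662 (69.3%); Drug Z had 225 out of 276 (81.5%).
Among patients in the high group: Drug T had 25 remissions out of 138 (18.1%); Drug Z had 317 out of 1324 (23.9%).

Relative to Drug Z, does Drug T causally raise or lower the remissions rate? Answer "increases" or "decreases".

decreases

The imbalance in viral load arose from how patients were allocated, not from anything the drug did; and viral load independently affects the outcome. The pooled gap is confounded — condition on viral load.
Within each level — low: 69.3% vs 81.5%; high: 18.1% vs 23.9% — Drug Z is higher every time.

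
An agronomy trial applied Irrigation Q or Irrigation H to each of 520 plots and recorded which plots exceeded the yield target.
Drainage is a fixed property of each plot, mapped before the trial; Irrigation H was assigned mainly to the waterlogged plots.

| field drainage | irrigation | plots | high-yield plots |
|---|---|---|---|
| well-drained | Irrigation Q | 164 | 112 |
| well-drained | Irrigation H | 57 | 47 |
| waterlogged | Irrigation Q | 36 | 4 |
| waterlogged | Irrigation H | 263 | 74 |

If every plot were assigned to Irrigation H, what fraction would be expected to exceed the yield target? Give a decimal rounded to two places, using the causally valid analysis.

0.51

The imbalance in field drainage arose from how plots were allocated, not from anything the irrigation did; and field drainage independently affects the outcome. The pooled gap is confounded — condition on field drainage.
Standardising Irrigation H to the population field drainage mix: 0.425·47/57 + 0.575·74/263 = 0.512.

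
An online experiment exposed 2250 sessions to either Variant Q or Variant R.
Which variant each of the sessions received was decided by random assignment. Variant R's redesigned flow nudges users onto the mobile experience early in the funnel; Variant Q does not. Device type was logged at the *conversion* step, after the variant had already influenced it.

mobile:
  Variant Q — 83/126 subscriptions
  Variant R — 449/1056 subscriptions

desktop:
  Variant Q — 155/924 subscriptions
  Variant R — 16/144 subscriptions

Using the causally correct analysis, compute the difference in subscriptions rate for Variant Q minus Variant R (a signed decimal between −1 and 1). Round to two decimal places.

-0.16

Variant Q is higher inside every device type stratum but Variant R is higher in aggregate. Whether to stratify depends on how device type relates to the variant.
Device type is downstream of the variant. One should not condition on a consequence of treatment, so the overall rates are the right comparison.
The causal difference is the pooled difference: 0.227 − 0.388 = -0.161.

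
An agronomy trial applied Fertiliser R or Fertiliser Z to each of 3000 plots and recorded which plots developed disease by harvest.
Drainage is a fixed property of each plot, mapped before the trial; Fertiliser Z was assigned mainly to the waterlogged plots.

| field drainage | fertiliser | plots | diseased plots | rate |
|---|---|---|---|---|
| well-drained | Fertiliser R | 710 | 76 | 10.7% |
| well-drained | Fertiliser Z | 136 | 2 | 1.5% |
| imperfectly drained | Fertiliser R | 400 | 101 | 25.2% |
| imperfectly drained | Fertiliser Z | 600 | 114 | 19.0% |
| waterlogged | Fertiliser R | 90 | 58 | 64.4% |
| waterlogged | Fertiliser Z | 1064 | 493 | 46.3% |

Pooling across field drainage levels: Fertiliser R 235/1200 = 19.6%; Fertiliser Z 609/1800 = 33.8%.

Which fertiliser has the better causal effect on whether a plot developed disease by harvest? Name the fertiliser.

Fertiliser Z

Fertiliser Z is lower inside every field drainage stratum but Fertiliser R is lower in aggregate. Whether to stratify depends on how field drainage relates to the fertiliser.
Here field drainage is a common cause — it drives both which fertiliser a case falls under and the outcome. The crude comparison mixes populations; the stratum-specific rates are the causally relevant ones.
Within each level — well-drained: 10.7% vs 1.5%; imperfectly drained: 25.2% vs 19.0%; waterlogged: 64.4% vs 46.3% — Fertiliser Z is lower every time.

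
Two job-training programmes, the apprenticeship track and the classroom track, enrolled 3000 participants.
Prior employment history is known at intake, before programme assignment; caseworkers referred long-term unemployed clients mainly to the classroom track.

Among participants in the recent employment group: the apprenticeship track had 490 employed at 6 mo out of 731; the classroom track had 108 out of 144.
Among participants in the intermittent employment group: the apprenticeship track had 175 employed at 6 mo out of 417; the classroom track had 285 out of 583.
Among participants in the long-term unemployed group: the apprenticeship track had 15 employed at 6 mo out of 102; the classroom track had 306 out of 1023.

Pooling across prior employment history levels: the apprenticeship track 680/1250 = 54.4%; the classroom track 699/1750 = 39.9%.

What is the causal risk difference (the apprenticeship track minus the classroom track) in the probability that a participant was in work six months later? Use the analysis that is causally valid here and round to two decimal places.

-0.10

The prior employment history-specific comparison favours the classroom track throughout, but the pooled figures favour the apprenticeship track. The question is whether to condition on prior employment history.
The imbalance in prior employment history arose from how participants were allocated, not from anything the programme did; and prior employment history independently affects the outcome. The pooled gap is confounded — condition on prior employment history.
Adjusting over the population distribution of prior employment history: 0.292·(0.670−0.750) + 0.333·(0.420−0.489) + 0.375·(0.147−0.299) = -0.103.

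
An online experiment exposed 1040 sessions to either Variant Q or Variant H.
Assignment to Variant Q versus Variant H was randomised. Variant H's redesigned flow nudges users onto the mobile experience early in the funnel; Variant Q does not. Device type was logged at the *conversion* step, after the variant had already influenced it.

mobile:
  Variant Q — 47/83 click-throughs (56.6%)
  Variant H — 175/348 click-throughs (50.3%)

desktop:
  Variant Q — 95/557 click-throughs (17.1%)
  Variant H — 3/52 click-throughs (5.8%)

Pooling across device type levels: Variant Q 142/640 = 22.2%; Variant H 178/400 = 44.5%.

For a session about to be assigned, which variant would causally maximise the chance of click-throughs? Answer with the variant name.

The device type-specific comparison favours Variant Q throughout, but the pooled figures favour Variant H. The question is whether to condition on device type.
The distribution of device type is itself part of what the variant does — it is an intermediate outcome. Holding it fixed would remove that part of the effect; the total effect is the pooled difference.
Pooled: Variant Q 22.2% vs Variant H 44.5%; Variant H is higher overall.

Variant H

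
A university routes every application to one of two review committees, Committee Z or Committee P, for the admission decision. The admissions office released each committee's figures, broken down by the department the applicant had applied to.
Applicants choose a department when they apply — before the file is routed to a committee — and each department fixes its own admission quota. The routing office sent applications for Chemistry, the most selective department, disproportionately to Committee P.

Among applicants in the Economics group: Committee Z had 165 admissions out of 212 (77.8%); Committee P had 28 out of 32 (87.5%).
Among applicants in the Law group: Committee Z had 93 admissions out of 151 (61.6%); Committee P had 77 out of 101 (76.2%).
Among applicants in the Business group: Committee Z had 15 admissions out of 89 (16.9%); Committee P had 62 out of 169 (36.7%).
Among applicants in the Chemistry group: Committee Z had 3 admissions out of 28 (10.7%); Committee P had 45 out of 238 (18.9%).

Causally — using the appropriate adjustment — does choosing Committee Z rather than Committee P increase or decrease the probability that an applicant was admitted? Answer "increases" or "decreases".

decreases

Department differs across review committees for reasons unrelated to any effect of the review committee itself, and it separately predicts the outcome — a classic confounder. We must compare within department levels.
Within each level — Economics: 77.8% vs 87.5%; Law: 61.6% vs 76.2%; Business: 16.9% vs 36.7%; Chemistry: 10.7% vs 18.9% — Committee P is higher every time.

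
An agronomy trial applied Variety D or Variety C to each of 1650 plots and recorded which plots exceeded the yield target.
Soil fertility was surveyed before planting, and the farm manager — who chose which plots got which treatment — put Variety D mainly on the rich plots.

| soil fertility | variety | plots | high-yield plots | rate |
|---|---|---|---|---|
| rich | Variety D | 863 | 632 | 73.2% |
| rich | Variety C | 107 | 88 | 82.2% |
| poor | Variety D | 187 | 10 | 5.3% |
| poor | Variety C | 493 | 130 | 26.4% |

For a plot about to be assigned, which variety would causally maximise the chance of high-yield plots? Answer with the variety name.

Variety C

Here soil fertility is a common cause — it drives both which variety a case falls under and the outcome. The crude comparison mixes populations; the stratum-specific rates are the causally relevant ones.
Within each level — rich: 73.2% vs 82.2%; poor: 5.3% vs 26.4% — Variety C is higher every time.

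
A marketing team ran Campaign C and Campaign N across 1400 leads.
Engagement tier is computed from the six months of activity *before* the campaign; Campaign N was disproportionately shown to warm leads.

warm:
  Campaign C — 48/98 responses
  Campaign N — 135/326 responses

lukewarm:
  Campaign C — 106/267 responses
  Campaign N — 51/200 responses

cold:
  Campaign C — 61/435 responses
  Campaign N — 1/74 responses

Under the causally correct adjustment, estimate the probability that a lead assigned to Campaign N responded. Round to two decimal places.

Engagement tier differs across campaigns for reasons unrelated to any effect of the campaign itself, and it separately predicts the outcome — a classic confounder. We must compare within engagement tier levels.
Standardising Campaign N to the population engagement tier mix: 0.303·135/326 + 0.334·51/200 + 0.364·1/74 = 0.215.

0.22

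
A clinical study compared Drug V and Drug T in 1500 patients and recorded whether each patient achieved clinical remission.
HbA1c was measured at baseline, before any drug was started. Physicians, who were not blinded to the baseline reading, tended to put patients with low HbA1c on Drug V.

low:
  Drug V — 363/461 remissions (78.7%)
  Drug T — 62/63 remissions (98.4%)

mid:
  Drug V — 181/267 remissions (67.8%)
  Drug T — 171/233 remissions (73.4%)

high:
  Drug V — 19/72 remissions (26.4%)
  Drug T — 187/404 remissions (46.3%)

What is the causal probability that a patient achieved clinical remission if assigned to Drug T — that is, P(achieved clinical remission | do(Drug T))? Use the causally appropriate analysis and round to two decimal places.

0.74

Within every HbA1c level Drug T has the higher rate, yet pooled Drug V does — Simpson's reversal.
HbA1c satisfies the back-door criterion: it is not a descendant of the drug, and it blocks the spurious path from drug to outcome. Adjusting for it (i.e., using the within-HbA1c rates) gives the causal effect.
Standardising Drug T to the population HbA1c mix: 0.349·62/63 + 0.333·171/233 + 0.317·187/404 = 0.735.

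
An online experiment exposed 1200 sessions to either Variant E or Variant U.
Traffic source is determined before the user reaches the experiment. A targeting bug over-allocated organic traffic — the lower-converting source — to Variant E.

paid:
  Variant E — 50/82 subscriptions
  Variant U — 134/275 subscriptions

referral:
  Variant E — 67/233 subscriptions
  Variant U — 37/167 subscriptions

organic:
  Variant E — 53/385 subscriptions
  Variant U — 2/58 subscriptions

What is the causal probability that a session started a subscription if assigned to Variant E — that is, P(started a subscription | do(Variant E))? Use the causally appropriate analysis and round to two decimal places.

Variant E is higher inside every traffic source stratum but Variant U is higher in aggregate. Whether to stratify depends on how traffic source relates to the variant.
Traffic source is set before the variant has any effect — it is not caused by the variant — and it independently drives the outcome. That makes it a confounder, so the causal comparison is within traffic source levels.
Standardising Variant E to the population traffic source mix: 0.297·50/82 + 0.333·67/233 + 0.369·53/385 = 0.328.

0.33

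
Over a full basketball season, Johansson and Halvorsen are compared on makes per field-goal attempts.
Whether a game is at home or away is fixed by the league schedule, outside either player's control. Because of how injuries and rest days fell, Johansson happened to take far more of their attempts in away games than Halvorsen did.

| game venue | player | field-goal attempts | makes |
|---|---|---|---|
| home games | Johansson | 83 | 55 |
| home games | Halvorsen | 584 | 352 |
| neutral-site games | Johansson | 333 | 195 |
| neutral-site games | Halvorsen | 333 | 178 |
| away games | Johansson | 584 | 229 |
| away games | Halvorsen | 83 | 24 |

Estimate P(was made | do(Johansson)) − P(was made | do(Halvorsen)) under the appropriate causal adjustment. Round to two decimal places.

Here game venue is a common cause — it drives both which player a case falls under and the outcome. The crude comparison mixes populations; the stratum-specific rates are the causally relevant ones.
Adjusting over the population distribution of game venue: 0.334·(0.663−0.603) + 0.333·(0.586−0.535) + 0.334·(0.392−0.289) = +0.071.

+0.07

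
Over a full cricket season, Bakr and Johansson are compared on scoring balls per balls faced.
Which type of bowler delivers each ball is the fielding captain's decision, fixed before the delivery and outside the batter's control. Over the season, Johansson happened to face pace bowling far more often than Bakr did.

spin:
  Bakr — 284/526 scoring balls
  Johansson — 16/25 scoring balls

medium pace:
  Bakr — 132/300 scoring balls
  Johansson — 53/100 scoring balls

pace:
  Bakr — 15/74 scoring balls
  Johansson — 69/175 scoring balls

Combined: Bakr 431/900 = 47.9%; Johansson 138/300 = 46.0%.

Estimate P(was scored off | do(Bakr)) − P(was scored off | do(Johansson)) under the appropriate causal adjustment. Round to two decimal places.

The stratified and pooled comparisons disagree (Johansson wins within each bowling type; Bakr wins overall), so the answer turns on the causal role of bowling type.
Bowling type differs across players for reasons unrelated to any effect of the player itself, and it separately predicts the outcome — a classic confounder. We must compare within bowling type levels.
Adjusting over the population distribution of bowling type: 0.459·(0.540−0.640) + 0.333·(0.440−0.530) + 0.207·(0.203−0.394) = -0.116.

-0.12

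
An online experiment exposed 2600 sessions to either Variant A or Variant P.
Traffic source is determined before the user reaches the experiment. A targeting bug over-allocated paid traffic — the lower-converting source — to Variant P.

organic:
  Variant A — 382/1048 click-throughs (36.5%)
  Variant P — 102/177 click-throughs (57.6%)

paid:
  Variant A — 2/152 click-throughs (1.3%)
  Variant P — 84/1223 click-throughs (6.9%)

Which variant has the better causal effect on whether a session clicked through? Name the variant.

Variant P

Traffic source differs across variants for reasons unrelated to any effect of the variant itself, and it separately predicts the outcome — a classic confounder. We must compare within traffic source levels.
Within each level — organic: 36.5% vs 57.6%; paid: 1.3% vs 6.9% — Variant P is higher every time.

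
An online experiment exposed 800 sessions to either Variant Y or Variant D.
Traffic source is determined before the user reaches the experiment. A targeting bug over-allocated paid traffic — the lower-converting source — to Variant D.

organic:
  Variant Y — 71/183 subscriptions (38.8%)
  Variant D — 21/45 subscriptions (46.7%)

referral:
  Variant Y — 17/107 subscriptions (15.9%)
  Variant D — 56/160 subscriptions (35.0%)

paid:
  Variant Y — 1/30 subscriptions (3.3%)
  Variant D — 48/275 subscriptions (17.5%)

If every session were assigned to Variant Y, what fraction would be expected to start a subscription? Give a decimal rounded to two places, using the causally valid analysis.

Traffic source satisfies the back-door criterion: it is not a descendant of the variant, and it blocks the spurious path from variant to outcome. Adjusting for it (i.e., using the within-traffic source rates) gives the causal effect.
Standardising Variant Y to the population traffic source mix: 0.285·71/183 + 0.334·17/107 + 0.381·1/30 = 0.176.

0.18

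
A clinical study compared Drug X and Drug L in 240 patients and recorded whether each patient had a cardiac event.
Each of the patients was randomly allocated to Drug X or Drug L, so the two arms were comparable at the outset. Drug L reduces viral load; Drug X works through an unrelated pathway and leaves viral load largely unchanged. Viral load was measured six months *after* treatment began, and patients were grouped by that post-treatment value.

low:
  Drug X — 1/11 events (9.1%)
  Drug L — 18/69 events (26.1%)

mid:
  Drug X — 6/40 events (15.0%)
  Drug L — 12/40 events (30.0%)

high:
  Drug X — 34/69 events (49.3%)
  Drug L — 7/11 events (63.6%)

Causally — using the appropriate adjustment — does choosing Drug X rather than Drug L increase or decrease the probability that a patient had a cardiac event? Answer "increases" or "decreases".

The viral load-specific comparison favours Drug X throughout, but the pooled figures favour Drug L. The question is whether to condition on viral load.
Because the drug influences viral load, viral load is a post-treatment mediator, not a confounder. Stratifying on it would bias the estimate; the causal effect is the crude pooled difference.
Pooled: Drug X 34.2% vs Drug L 30.8%; Drug L is lower overall.

increases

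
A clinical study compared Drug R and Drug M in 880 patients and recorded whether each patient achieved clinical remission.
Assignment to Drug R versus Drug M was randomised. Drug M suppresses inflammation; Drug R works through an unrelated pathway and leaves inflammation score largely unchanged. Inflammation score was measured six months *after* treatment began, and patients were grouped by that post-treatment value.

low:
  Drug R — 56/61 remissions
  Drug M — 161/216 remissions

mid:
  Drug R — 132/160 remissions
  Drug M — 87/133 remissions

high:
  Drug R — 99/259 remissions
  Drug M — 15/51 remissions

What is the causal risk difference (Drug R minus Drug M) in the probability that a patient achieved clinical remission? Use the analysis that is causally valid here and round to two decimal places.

-0.06

The stratified and pooled comparisons disagree (Drug R wins within each inflammation score; Drug M wins overall), so the answer turns on the causal role of inflammation score.
Because the drug influences inflammation score, inflammation score is a post-treatment mediator, not a confounder. Stratifying on it would bias the estimate; the causal effect is the crude pooled difference.
The causal difference is the pooled difference: 0.598 − 0.657 = -0.060.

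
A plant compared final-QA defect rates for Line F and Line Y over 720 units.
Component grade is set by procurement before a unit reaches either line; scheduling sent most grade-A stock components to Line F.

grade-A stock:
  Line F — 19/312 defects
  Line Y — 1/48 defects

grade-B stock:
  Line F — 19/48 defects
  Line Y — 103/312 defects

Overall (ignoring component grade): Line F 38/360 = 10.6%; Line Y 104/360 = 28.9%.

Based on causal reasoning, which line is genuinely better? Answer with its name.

Within every component grade level Line Y has the lower rate, yet pooled Line F does — Simpson's reversal.
Component grade satisfies the back-door criterion: it is not a descendant of the line, and it blocks the spurious path from line to outcome. Adjusting for it (i.e., using the within-component grade rates) gives the causal effect.
Within each level — grade-A stock: 6.1% vs 2.1%; grade-B stock: 39.6% vs 33.0% — Line Y is lower every time.

Line Y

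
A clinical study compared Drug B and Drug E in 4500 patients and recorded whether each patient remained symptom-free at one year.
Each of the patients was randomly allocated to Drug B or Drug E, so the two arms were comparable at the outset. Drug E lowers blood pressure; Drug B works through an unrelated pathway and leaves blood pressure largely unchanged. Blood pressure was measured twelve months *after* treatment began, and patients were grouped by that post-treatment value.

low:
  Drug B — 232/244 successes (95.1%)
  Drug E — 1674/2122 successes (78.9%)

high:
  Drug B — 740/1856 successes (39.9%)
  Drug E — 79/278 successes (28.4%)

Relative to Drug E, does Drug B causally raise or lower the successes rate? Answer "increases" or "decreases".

decreases

Blood pressure lies on the pathway drug → blood pressure → outcome, so adjusting for it blocks the indirect effect. For the total causal effect of drug, use the unadjusted pooled rates.
Pooled: Drug B 46.3% vs Drug E 73.0%; Drug E is higher overall.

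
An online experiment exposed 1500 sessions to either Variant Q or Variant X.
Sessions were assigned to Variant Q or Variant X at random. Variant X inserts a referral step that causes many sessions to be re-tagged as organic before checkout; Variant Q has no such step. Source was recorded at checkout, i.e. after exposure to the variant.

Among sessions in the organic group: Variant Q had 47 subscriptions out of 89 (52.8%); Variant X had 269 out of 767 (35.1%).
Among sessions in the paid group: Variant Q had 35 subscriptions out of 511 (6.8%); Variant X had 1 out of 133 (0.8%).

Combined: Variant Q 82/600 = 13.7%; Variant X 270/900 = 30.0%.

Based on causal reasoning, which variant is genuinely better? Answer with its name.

Variant X

Traffic source here is a post-treatment variable shaped by the variant; conditioning on it would introduce bias rather than remove it. The overall comparison is the causal one.
Pooled: Variant Q 13.7% vs Variant X 30.0%; Variant X is higher overall.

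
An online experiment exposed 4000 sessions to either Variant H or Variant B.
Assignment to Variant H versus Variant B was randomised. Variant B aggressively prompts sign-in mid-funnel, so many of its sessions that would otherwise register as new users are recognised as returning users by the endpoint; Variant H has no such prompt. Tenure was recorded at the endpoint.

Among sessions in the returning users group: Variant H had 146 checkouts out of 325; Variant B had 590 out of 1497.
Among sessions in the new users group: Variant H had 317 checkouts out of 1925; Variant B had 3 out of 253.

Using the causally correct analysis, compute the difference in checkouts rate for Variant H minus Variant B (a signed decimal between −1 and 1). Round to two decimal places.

-0.13

The stratified and pooled comparisons disagree (Variant H wins within each user tenure; Variant B wins overall), so the answer turns on the causal role of user tenure.
User tenure is recorded after the variant and is itself shifted by it — it sits on the causal path from variant to outcome. Conditioning on a mediator would strip out part of the effect we want; the pooled comparison gives the total causal effect.
The causal difference is the pooled difference: 0.206 − 0.339 = -0.133.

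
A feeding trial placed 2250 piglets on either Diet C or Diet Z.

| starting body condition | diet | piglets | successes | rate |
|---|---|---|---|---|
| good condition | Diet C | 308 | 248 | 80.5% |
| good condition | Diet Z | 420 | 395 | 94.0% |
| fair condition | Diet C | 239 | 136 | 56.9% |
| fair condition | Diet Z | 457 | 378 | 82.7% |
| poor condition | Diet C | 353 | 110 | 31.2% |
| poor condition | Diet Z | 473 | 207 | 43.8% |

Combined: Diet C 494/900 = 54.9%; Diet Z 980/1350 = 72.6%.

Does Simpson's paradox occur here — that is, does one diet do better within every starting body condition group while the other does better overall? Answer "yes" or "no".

no

Within each starting body condition level (good condition 80.5% vs 94.0%; fair condition 56.9% vs 82.7%; poor condition 31.2% vs 43.8%), Diet Z has the higher rate every time. Pooled: 54.9% vs 72.6% — Diet Z has the higher rate overall. They agree.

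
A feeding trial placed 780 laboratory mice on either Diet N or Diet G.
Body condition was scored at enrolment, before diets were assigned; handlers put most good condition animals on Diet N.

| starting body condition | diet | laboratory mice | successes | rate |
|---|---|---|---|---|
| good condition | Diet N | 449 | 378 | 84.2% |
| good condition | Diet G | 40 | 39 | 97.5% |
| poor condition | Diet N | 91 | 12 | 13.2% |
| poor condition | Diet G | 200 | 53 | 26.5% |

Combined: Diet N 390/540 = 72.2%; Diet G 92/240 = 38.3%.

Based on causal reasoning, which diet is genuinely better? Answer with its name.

Diet G

The starting body condition-specific comparison favours Diet G throughout, but the pooled figures favour Diet N. The question is whether to condition on starting body condition.
Starting body condition satisfies the back-door criterion: it is not a descendant of the diet, and it blocks the spurious path from diet to outcome. Adjusting for it (i.e., using the within-starting body condition rates) gives the causal effect.
Within each level — good condition: 84.2% vs 97.5%; poor condition: 13.2% vs 26.5% — Diet G is higher every time.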